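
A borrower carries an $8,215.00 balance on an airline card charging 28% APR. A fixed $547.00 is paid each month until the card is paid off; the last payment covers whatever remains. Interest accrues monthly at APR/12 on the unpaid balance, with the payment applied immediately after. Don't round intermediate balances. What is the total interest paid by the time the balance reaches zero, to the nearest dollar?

Monthly rate r = 28%/12 = 2.33333% = 0.0233333.
Payoff takes n = ⌈−ln(1 − rB₀/P)/ln(1+r)⌉ = ⌈18.705⌉ = 19 payments; the last is $387.03.
Total paid = 18·$547.00 + $387.03 = $10,233.03.
Total interest = total paid − principal = $10,233.03 − $8,215.00 = $2,018.03.

$2,018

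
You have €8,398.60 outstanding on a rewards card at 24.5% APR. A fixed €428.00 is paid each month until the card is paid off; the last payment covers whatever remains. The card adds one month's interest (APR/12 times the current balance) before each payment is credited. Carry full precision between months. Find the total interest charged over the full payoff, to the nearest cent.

€2,442.27

Monthly rate r = 24.5%/12 = 2.04167% = 0.0204167.
Payoff takes n = ⌈−ln(1 − rB₀/P)/ln(1+r)⌉ = ⌈25.327⌉ = 26 payments; the last is €140.87.
Total paid = 25·€428.00 + €140.87 = €10,840.87.
Total interest = total paid − principal = €10,840.87 − €8,398.60 = €2,442.27.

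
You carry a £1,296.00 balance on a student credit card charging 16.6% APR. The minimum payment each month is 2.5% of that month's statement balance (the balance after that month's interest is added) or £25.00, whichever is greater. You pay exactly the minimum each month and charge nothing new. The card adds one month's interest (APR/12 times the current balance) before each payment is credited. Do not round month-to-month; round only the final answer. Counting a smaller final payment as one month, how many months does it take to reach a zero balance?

Monthly rate r = 16.6%/12 = 1.38333% = 0.0138333.
While 2.5% of the post-interest balance exceeds £25.00, each month B ← (B·(1+r))·(1 − 0.025), i.e. B shrinks by the factor (1+r)·0.975 = 0.98849.
This holds for months 1–24. Entering month 25 the balance is £981.55; 2.5% of the post-interest balance is now below £25.00, so the flat £25.00 minimum applies from here.
From month 25 a fixed £25.00 at rate r clears £981.55 in 58 more payments. Total: 24 + 58 = 82 months.

82 months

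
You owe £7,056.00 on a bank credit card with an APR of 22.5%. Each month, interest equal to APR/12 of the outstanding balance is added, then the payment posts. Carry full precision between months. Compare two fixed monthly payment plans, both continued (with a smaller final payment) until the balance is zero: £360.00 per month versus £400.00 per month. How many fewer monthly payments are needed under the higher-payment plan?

3 fewer payments

Monthly rate r = 22.5%/12 = 1.875% = 0.01875.
At £360.00/mo: n = ⌈−ln(1 − rB₀/P)/ln(1+r)⌉ = 25 payments (last £237.99); total interest = total paid − £7,056.00 = £1,821.99.
At £400.00/mo: 22 payments (last £248.36); total interest £1,592.36.
Payments saved = 25 − 22 = 3.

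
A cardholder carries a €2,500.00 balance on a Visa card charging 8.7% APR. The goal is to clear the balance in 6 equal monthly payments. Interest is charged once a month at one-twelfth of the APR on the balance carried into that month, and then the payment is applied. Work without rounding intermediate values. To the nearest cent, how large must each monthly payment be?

€427.30

Monthly rate r = 8.7%/12 = 0.725% = 0.00725.
Level-payment amortization: P = B₀·r / (1 − (1+r)^(−n)) = 2500.00·0.00725 / (1 − 1.00725^(−6)).
Denominator 1 − (1+r)^(−6) = 0.0424171847.
P = 18.125 / 0.0424171847 ≈ 427.30.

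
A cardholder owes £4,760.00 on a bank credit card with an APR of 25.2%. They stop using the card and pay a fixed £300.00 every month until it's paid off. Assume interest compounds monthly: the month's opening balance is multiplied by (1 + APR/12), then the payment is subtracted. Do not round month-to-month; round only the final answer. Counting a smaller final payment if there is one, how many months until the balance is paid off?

Monthly rate r = 25.2%/12 = 2.1% = 0.021.
Recurrence: B ← B·(1+r) − £300.00.
Month 1: interest £99.96; balance after payment £4,559.96.
Month 2: interest £95.76; balance after payment £4,355.72.
Closed form: n = −ln(1 − rB₀/P)/ln(1+r) = −ln(0.6668)/ln(1.021) ≈ 19.500, so the balance reaches zero during payment 20.

20 months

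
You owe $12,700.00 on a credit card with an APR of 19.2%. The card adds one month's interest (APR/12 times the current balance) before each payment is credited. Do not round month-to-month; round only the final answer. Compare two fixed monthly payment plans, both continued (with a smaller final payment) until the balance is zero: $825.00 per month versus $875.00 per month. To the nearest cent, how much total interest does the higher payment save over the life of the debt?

Monthly rate r = 19.2%/12 = 1.6% = 0.016.
At $825.00/mo: n = ⌈−ln(1 − rB₀/P)/ln(1+r)⌉ = 18 payments (last $672.39); total interest = total paid − $12,700.00 = $1,997.39.
At $875.00/mo: 17 payments (last $568.79); total interest $1,868.79.
Interest saved = $1,997.39 − $1,868.79 = $128.60.

$128.60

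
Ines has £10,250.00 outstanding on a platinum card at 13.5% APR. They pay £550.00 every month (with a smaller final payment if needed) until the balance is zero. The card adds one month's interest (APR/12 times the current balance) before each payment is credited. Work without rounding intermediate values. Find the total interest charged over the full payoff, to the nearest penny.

£1,317.79

Monthly rate r = 13.5%/12 = 1.125% = 0.01125.
Payoff takes n = ⌈−ln(1 − rB₀/P)/ln(1+r)⌉ = ⌈21.032⌉ = 22 payments; the last is £17.79.
Total paid = 21·£550.00 + £17.79 = £11,567.79.
Total interest = total paid − principal = £11,567.79 − £10,250.00 = £1,317.79.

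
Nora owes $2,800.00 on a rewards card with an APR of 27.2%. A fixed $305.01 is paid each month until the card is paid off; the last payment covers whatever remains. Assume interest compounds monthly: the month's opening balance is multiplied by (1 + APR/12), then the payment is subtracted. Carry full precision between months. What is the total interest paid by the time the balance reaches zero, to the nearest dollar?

$376

Monthly rate r = 27.2%/12 = 2.26667% = 0.0226667.
Payoff takes n = ⌈−ln(1 − rB₀/P)/ln(1+r)⌉ = ⌈10.409⌉ = 11 payments; the last is $125.47.
Total paid = 10·$305.01 + $125.47 = $3,175.57.
Total interest = total paid − principal = $3,175.57 − $2,800.00 = $375.57.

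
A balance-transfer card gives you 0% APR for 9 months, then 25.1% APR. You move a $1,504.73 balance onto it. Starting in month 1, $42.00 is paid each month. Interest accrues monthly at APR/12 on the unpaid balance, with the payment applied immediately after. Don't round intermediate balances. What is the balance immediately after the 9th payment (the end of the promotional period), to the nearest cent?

Promo months 1–9 at r₀ = 0%/12 = 0; months 10+ at r₁ = 25.1%/12 = 0.0209167.
After month 9 (no interest yet): B = $1,504.73 − 9·$42.00 = $1,126.73.

$1,126.73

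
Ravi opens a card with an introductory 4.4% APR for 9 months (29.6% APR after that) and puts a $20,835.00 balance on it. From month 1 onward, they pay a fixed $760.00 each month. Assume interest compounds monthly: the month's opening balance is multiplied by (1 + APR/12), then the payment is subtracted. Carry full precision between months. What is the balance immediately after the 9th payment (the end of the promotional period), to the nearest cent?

Promo months 1–9 at r₀ = 4.4%/12 = 0.00366667; months 10+ at r₁ = 29.6%/12 = 0.0246667.
After month 9: iterate B ← B·(1+r₀) − $760.00 for 9 months → $14,591.54.

$14,591.54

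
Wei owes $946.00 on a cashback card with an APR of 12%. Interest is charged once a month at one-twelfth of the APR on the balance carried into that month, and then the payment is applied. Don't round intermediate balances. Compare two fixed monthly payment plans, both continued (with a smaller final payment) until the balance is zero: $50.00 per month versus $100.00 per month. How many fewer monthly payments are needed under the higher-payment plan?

12 fewer payments

Monthly rate r = 12%/12 = 1% = 0.01.
At $50.00/mo: n = ⌈−ln(1 − rB₀/P)/ln(1+r)⌉ = 22 payments (last $3.92); total interest = total paid − $946.00 = $107.92.
At $100.00/mo: 10 payments (last $98.75); total interest $52.75.
Payments saved = 22 − 10 = 12.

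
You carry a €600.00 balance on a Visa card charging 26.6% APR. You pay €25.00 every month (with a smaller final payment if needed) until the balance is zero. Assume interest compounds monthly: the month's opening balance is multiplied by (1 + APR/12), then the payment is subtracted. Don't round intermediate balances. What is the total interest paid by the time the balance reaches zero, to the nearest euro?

€266

Monthly rate r = 26.6%/12 = 2.21667% = 0.0221667.
Payoff takes n = ⌈−ln(1 − rB₀/P)/ln(1+r)⌉ = ⌈34.632⌉ = 35 payments; the last is €15.86.
Total paid = 34·€25.00 + €15.86 = €865.86.
Total interest = total paid − principal = €865.86 − €600.00 = €265.86.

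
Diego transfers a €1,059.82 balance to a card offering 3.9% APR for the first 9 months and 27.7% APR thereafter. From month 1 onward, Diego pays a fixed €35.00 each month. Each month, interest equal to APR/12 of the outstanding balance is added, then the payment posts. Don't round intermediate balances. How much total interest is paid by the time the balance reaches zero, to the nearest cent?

Promo months 1–9 at r₀ = 3.9%/12 = 0.00325; months 10+ at r₁ = 27.7%/12 = 0.0230833.
After month 9: iterate B ← B·(1+r₀) − €35.00 for 9 months → €772.10.
Then at r₁ with €35.00/mo: n₂ = −ln(1 − r₁·B/P)/ln(1+r₁) ≈ 31.19 → 32 more payments.
Total paid = 40·€35.00 + €6.67 = €1,406.67; interest = €1,406.67 − €1,059.82 = €346.85.

€346.85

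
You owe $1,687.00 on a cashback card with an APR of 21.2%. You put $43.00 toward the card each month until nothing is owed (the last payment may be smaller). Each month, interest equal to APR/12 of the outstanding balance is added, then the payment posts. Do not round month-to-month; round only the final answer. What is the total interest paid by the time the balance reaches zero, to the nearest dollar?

$1,214

Monthly rate r = 21.2%/12 = 1.76667% = 0.0176667.
Payoff takes n = ⌈−ln(1 − rB₀/P)/ln(1+r)⌉ = ⌈67.453⌉ = 68 payments; the last is $19.56.
Total paid = 67·$43.00 + $19.56 = $2,900.56.
Total interest = total paid − principal = $2,900.56 − $1,687.00 = $1,213.56.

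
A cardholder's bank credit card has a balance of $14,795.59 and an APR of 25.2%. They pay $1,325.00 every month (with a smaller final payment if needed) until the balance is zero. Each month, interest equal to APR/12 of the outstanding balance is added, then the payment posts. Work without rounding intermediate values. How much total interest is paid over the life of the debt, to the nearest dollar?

Monthly rate r = 25.2%/12 = 2.1% = 0.021.
Payoff takes n = ⌈−ln(1 − rB₀/P)/ln(1+r)⌉ = ⌈12.858⌉ = 13 payments; the last is $1,138.47.
Total paid = 12·$1,325.00 + $1,138.47 = $17,038.47.
Total interest = total paid − principal = $17,038.47 − $14,795.59 = $2,242.88.

$2,243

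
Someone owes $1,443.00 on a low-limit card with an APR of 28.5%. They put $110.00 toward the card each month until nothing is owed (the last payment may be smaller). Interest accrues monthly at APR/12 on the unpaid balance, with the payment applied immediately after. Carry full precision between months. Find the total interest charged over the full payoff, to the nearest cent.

Monthly rate r = 28.5%/12 = 2.375% = 0.02375.
Payoff takes n = ⌈−ln(1 − rB₀/P)/ln(1+r)⌉ = ⌈15.905⌉ = 16 payments; the last is $99.64.
Total paid = 15·$110.00 + $99.64 = $1,749.64.
Total interest = total paid − principal = $1,749.64 − $1,443.00 = $306.64.

$306.64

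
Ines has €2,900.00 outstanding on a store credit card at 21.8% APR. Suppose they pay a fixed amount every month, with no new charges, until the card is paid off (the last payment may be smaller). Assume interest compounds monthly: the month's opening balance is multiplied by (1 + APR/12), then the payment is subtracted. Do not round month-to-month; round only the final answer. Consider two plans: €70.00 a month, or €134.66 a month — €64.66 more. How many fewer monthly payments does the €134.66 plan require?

50 fewer payments

Monthly rate r = 21.8%/12 = 1.81667% = 0.0181667.
At €70.00/mo: n = ⌈−ln(1 − rB₀/P)/ln(1+r)⌉ = 78 payments (last €41.16); total interest = total paid − €2,900.00 = €2,531.16.
At €134.66/mo: 28 payments (last €76.74); total interest €812.56.
Payments saved = 78 − 28 = 50.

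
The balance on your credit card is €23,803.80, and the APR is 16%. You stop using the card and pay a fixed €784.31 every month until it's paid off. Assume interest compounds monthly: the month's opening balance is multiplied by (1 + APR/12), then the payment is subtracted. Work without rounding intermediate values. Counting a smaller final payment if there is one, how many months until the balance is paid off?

Monthly rate r = 16%/12 = 1.33333% = 0.0133333.
Recurrence: B ← B·(1+r) − €784.31.
Month 1: interest €317.38; balance after payment €23,336.87.
Month 2: interest €311.16; balance after payment €22,863.72.
Closed form: n = −ln(1 − rB₀/P)/ln(1+r) = −ln(0.59533)/ln(1.01333) ≈ 39.156, so the balance reaches zero during payment 40.

40 months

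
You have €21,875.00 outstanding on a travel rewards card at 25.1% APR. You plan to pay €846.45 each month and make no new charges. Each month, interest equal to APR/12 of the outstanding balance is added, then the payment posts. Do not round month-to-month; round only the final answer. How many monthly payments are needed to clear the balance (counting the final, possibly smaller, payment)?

Monthly rate r = 25.1%/12 = 2.09167% = 0.0209167.
Recurrence: B ← B·(1+r) − €846.45.
Month 1: interest €457.55; balance after payment €21,486.10.
Month 2: interest €449.42; balance after payment €21,089.07.
Closed form: n = −ln(1 − rB₀/P)/ln(1+r) = −ln(0.45945)/ln(1.02092) ≈ 37.570, so the balance reaches zero during payment 38.

38 months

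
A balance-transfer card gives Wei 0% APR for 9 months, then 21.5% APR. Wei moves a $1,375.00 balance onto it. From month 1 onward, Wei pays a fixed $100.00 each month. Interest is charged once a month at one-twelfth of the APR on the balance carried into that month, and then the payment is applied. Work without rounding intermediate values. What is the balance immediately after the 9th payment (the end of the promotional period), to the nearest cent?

Promo months 1–9 at r₀ = 0%/12 = 0; months 10+ at r₁ = 21.5%/12 = 0.0179167.
After month 9 (no interest yet): B = $1,375.00 − 9·$100.00 = $475.00.

$475.00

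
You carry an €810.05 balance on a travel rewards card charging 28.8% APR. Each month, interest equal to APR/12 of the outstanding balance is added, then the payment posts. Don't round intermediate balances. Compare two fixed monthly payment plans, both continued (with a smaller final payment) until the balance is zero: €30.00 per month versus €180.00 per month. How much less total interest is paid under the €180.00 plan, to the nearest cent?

€453.12

Monthly rate r = 28.8%/12 = 2.4% = 0.024.
At €30.00/mo: n = ⌈−ln(1 − rB₀/P)/ln(1+r)⌉ = 45 payments (last €0.91); total interest = total paid − €810.05 = €510.86.
At €180.00/mo: 5 payments (last €147.79); total interest €57.74.
Interest saved = €510.86 − €57.74 = €453.12.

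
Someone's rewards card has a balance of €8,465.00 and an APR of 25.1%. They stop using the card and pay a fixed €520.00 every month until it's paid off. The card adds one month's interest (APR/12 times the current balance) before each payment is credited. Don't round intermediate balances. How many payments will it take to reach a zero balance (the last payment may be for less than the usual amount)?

Monthly rate r = 25.1%/12 = 2.09167% = 0.0209167.
Recurrence: B ← B·(1+r) − €520.00.
Month 1: interest €177.06; balance after payment €8,122.06.
Month 2: interest €169.89; balance after payment €7,771.95.
Closed form: n = −ln(1 − rB₀/P)/ln(1+r) = −ln(0.6595)/ln(1.02092) ≈ 20.109, so the balance reaches zero during payment 21.

21 months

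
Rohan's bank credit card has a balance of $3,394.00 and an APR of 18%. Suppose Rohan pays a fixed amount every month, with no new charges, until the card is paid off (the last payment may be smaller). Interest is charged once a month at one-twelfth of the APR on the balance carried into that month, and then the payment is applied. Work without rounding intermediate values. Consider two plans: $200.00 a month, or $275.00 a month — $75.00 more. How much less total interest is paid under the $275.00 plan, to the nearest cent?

Monthly rate r = 18%/12 = 1.5% = 0.015.
At $200.00/mo: n = ⌈−ln(1 − rB₀/P)/ln(1+r)⌉ = 20 payments (last $146.49); total interest = total paid − $3,394.00 = $552.49.
At $275.00/mo: 14 payments (last $206.72); total interest $387.72.
Interest saved = $552.49 − $387.72 = $164.77.

$164.77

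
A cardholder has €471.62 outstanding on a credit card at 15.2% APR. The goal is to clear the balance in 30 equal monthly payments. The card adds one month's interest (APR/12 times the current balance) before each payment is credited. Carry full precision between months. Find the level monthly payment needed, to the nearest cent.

Monthly rate r = 15.2%/12 = 1.26667% = 0.0126667.
Level-payment amortization: P = B₀·r / (1 − (1+r)^(−n)) = 471.62·0.0126667 / (1 − 1.01267^(−30)).
Denominator 1 − (1+r)^(−30) = 0.314504583.
P = 5.97385 / 0.314504583 ≈ 18.99.

€18.99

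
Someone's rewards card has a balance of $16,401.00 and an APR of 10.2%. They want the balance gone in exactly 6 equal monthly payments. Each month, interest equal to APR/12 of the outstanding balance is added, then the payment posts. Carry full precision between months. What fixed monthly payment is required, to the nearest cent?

$2,815.40

Monthly rate r = 10.2%/12 = 0.85% = 0.0085.
Level-payment amortization: P = B₀·r / (1 − (1+r)^(−n)) = 16401.00·0.0085 / (1 − 1.0085^(−6)).
Denominator 1 − (1+r)^(−6) = 0.0495164943.
P = 139.408 / 0.0495164943 ≈ 2815.40.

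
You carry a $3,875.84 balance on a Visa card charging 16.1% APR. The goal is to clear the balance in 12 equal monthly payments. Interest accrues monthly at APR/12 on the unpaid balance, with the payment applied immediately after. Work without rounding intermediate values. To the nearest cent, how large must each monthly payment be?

$351.84

Monthly rate r = 16.1%/12 = 1.34167% = 0.0134167.
Level-payment amortization: P = B₀·r / (1 − (1+r)^(−n)) = 3875.84·0.0134167 / (1 − 1.01342^(−12)).
Denominator 1 − (1+r)^(−12) = 0.147796152.
P = 52.0009 / 0.147796152 ≈ 351.84.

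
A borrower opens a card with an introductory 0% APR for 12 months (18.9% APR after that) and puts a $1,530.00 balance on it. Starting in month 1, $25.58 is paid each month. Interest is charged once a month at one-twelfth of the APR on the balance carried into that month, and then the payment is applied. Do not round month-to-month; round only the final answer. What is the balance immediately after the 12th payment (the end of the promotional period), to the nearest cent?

$1,223.04

Promo months 1–12 at r₀ = 0%/12 = 0; months 13+ at r₁ = 18.9%/12 = 0.01575.
After month 12 (no interest yet): B = $1,530.00 − 12·$25.58 = $1,223.04.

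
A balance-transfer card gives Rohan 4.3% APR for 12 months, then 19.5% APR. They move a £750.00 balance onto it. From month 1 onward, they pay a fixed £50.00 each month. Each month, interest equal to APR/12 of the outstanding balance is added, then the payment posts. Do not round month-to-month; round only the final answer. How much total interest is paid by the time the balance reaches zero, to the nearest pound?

£27

Promo months 1–12 at r₀ = 4.3%/12 = 0.00358333; months 13+ at r₁ = 19.5%/12 = 0.01625.
After month 12: iterate B ← B·(1+r₀) − £50.00 for 12 months → £170.93.
Then at r₁ with £50.00/mo: n₂ = −ln(1 − r₁·B/P)/ln(1+r₁) ≈ 3.55 → 4 more payments.
Total paid = 15·£50.00 + £27.38 = £777.38; interest = £777.38 − £750.00 = £27.38.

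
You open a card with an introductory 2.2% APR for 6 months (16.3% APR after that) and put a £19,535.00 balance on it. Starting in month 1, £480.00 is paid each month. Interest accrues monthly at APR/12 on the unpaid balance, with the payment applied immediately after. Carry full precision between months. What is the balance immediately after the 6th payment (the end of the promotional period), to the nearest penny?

£16,857.64

Promo months 1–6 at r₀ = 2.2%/12 = 0.00183333; months 7+ at r₁ = 16.3%/12 = 0.0135833.
After month 6: iterate B ← B·(1+r₀) − £480.00 for 6 months → £16,857.64.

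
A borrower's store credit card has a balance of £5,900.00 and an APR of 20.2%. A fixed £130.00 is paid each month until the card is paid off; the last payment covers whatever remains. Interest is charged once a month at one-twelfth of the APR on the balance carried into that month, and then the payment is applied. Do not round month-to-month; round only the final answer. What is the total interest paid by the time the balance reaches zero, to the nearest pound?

Monthly rate r = 20.2%/12 = 1.68333% = 0.0168333.
Payoff takes n = ⌈−ln(1 − rB₀/P)/ln(1+r)⌉ = ⌈86.491⌉ = 87 payments; the last is £64.11.
Total paid = 86·£130.00 + £64.11 = £11,244.11.
Total interest = total paid − principal = £11,244.11 − £5,900.00 = £5,344.11.

£5,344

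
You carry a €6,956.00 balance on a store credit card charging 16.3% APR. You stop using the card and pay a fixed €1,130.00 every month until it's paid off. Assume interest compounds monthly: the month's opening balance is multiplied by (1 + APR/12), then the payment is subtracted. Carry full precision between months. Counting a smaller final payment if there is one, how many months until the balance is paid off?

Monthly rate r = 16.3%/12 = 1.35833% = 0.0135833.
Recurrence: B ← B·(1+r) − €1,130.00.
Month 1: interest €94.49; balance after payment €5,920.49.
Month 2: interest €80.42; balance after payment €4,870.91.
Closed form: n = −ln(1 − rB₀/P)/ln(1+r) = −ln(0.91638)/ln(1.01358) ≈ 6.472, so the balance reaches zero during payment 7.

7 months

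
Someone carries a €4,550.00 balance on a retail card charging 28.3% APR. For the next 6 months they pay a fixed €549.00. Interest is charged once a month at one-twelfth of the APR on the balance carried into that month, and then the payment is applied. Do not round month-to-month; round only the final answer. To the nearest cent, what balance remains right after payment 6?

Monthly rate r = 28.3%/12 = 2.35833% = 0.0235833.
Each month: B ← B·(1+r) − €549.00.
Month 1: interest €107.30; balance after payment €4,108.30.
Month 2: interest €96.89; balance after payment €3,656.19.
Month 3: interest €86.23; balance after payment €3,193.42.
Month 4: interest €75.31; balance after payment €2,719.73.
Month 5: interest €64.14; balance after payment €2,234.87.
Month 6: interest €52.71; balance after payment €1,738.57.

€1,738.57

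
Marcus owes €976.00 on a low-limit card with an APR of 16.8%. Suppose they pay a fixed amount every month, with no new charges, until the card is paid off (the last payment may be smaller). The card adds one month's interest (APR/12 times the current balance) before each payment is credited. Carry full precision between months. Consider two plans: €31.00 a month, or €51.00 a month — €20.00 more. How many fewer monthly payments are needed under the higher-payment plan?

Monthly rate r = 16.8%/12 = 1.4% = 0.014.
At €31.00/mo: n = ⌈−ln(1 − rB₀/P)/ln(1+r)⌉ = 42 payments (last €24.97); total interest = total paid − €976.00 = €319.97.
At €51.00/mo: 23 payments (last €22.11); total interest €168.11.
Payments saved = 42 − 23 = 19.

19 fewer payments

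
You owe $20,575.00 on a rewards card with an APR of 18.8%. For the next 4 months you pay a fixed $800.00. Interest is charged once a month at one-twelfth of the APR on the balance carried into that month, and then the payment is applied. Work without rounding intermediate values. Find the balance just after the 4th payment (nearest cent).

Monthly rate r = 18.8%/12 = 1.56667% = 0.0156667.
Each month: B ← B·(1+r) − $800.00.
Month 1: interest $322.34; balance after payment $20,097.34.
Month 2: interest $314.86; balance after payment $19,612.20.
Month 3: interest $307.26; balance after payment $19,119.46.
Month 4: interest $299.54; balance after payment $18,619.00.

$18,619.00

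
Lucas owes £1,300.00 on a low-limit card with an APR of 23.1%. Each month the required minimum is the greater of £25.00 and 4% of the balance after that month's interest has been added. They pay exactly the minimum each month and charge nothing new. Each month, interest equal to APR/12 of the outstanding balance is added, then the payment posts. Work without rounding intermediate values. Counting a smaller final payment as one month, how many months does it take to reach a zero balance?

69 months

Monthly rate r = 23.1%/12 = 1.925% = 0.01925.
While 4% of the post-interest balance exceeds £25.00, each month B ← (B·(1+r))·(1 − 0.04), i.e. B shrinks by the factor (1+r)·0.96 = 0.97848.
This holds for months 1–35. Entering month 36 the balance is £607.10; 4% of the post-interest balance is now below £25.00, so the flat £25.00 minimum applies from here.
From month 36 a fixed £25.00 at rate r clears £607.10 in 34 more payments. Total: 35 + 34 = 69 months.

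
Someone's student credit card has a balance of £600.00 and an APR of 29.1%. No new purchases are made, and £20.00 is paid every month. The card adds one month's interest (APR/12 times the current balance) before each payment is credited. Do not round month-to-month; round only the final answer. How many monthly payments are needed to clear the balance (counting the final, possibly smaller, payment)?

55 months

Monthly rate r = 29.1%/12 = 2.425% = 0.02425.
Recurrence: B ← B·(1+r) − £20.00.
Month 1: interest £14.55; balance after payment £594.55.
Month 2: interest £14.42; balance after payment £588.97.
Closed form: n = −ln(1 − rB₀/P)/ln(1+r) = −ln(0.2725)/ln(1.02425) ≈ 54.261, so the balance reaches zero during payment 55.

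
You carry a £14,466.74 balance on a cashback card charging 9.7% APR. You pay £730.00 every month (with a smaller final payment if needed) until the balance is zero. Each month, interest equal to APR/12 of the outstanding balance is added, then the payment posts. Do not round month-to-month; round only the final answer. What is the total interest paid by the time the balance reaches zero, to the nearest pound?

Monthly rate r = 9.7%/12 = 0.808333% = 0.00808333.
Payoff takes n = ⌈−ln(1 − rB₀/P)/ln(1+r)⌉ = ⌈21.685⌉ = 22 payments; the last is £500.54.
Total paid = 21·£730.00 + £500.54 = £15,830.54.
Total interest = total paid − principal = £15,830.54 − £14,466.74 = £1,363.80.

£1,364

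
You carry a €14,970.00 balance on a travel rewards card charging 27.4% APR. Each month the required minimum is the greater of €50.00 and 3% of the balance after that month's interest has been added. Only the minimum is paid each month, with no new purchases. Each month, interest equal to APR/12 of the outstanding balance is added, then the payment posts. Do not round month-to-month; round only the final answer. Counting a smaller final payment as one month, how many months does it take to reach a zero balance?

Monthly rate r = 27.4%/12 = 2.28333% = 0.0228333.
While 3% of the post-interest balance exceeds €50.00, each month B ← (B·(1+r))·(1 − 0.03), i.e. B shrinks by the factor (1+r)·0.97 = 0.99215.
This holds for months 1–282. Entering month 283 the balance is €1,621.16; 3% of the post-interest balance is now below €50.00, so the flat €50.00 minimum applies from here.
From month 283 a fixed €50.00 at rate r clears €1,621.16 in 60 more payments. Total: 282 + 60 = 342 months.

342 months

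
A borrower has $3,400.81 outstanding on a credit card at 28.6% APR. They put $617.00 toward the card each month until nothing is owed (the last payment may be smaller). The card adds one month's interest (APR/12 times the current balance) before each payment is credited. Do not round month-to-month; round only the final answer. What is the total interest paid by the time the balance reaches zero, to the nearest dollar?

Monthly rate r = 28.6%/12 = 2.38333% = 0.0238333.
Payoff takes n = ⌈−ln(1 − rB₀/P)/ln(1+r)⌉ = ⌈5.979⌉ = 6 payments; the last is $604.33.
Total paid = 5·$617.00 + $604.33 = $3,689.33.
Total interest = total paid − principal = $3,689.33 − $3,400.81 = $288.52.

$289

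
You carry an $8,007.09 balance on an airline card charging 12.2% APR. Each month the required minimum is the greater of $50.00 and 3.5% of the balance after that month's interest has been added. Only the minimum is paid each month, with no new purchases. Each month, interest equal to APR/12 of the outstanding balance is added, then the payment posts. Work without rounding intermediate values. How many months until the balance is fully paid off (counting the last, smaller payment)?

Monthly rate r = 12.2%/12 = 1.01667% = 0.0101667.
While 3.5% of the post-interest balance exceeds $50.00, each month B ← (B·(1+r))·(1 − 0.035), i.e. B shrinks by the factor (1+r)·0.965 = 0.97481.
This holds for months 1–68. Entering month 69 the balance is $1,412.73; 3.5% of the post-interest balance is now below $50.00, so the flat $50.00 minimum applies from here.
From month 69 a fixed $50.00 at rate r clears $1,412.73 in 34 more payments. Total: 68 + 34 = 102 months.

102 months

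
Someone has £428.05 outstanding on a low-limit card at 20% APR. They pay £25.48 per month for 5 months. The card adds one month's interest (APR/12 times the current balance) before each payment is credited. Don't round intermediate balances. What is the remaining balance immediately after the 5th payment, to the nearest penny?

Monthly rate r = 20%/12 = 1.66667% = 0.0166667.
Each month: B ← B·(1+r) − £25.48.
Month 1: interest £7.13; balance after payment £409.70.
Month 2: interest £6.83; balance after payment £391.05.
Month 3: interest £6.52; balance after payment £372.09.
Month 4: interest £6.20; balance after payment £352.81.
Month 5: interest £5.88; balance after payment £333.21.

£333.21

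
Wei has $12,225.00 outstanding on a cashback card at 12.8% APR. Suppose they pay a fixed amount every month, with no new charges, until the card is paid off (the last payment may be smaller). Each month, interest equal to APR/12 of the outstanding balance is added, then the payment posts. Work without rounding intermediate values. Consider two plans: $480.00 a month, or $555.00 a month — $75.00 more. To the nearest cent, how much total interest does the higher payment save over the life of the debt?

$331.29

Monthly rate r = 12.8%/12 = 1.06667% = 0.0106667.
At $480.00/mo: n = ⌈−ln(1 − rB₀/P)/ln(1+r)⌉ = 30 payments (last $421.06); total interest = total paid − $12,225.00 = $2,116.06.
At $555.00/mo: 26 payments (last $134.77); total interest $1,784.77.
Interest saved = $2,116.06 − $1,784.77 = $331.29.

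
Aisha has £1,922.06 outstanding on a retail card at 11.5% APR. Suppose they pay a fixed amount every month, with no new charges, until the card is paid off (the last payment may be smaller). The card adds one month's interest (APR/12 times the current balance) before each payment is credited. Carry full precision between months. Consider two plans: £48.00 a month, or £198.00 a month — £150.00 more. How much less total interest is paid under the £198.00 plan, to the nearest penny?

£409.07

Monthly rate r = 11.5%/12 = 0.958333% = 0.00958333.
At £48.00/mo: n = ⌈−ln(1 − rB₀/P)/ln(1+r)⌉ = 51 payments (last £36.32); total interest = total paid − £1,922.06 = £514.26.
At £198.00/mo: 11 payments (last £47.25); total interest £105.19.
Interest saved = £514.26 − £105.19 = £409.07.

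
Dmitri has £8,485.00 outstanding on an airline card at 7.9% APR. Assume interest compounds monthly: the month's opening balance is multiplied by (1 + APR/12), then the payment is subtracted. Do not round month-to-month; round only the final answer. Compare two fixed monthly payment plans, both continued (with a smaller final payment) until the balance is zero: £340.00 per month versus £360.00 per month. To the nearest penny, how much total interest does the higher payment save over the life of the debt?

Monthly rate r = 7.9%/12 = 0.658333% = 0.00658333.
At £340.00/mo: n = ⌈−ln(1 − rB₀/P)/ln(1+r)⌉ = 28 payments (last £119.93); total interest = total paid − £8,485.00 = £814.93.
At £360.00/mo: 26 payments (last £251.01); total interest £766.01.
Interest saved = £814.93 − £766.01 = £48.92.

£48.92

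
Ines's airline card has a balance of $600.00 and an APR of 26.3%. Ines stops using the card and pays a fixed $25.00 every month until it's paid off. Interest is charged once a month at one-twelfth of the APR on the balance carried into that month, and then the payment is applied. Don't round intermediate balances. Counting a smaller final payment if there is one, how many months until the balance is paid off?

Monthly rate r = 26.3%/12 = 2.19167% = 0.0219167.
Recurrence: B ← B·(1+r) − $25.00.
Month 1: interest $13.15; balance after payment $588.15.
Month 2: interest $12.89; balance after payment $576.04.
Closed form: n = −ln(1 − rB₀/P)/ln(1+r) = −ln(0.474)/ln(1.02192) ≈ 34.435, so the balance reaches zero during payment 35.

35 payments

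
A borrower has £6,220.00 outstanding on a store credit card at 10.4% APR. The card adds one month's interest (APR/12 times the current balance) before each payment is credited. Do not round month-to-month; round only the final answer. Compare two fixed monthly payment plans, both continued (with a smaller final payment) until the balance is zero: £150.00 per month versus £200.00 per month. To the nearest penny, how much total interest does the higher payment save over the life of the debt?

Monthly rate r = 10.4%/12 = 0.866667% = 0.00866667.
At £150.00/mo: n = ⌈−ln(1 − rB₀/P)/ln(1+r)⌉ = 52 payments (last £90.89); total interest = total paid − £6,220.00 = £1,520.89.
At £200.00/mo: 37 payments (last £79.38); total interest £1,059.38.
Interest saved = £1,520.89 − £1,059.38 = £461.51.

£461.51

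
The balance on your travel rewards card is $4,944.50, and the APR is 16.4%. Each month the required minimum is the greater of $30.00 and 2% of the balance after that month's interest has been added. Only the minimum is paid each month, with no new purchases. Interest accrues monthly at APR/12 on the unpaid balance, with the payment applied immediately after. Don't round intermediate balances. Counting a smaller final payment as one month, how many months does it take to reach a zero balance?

265 months

Monthly rate r = 16.4%/12 = 1.36667% = 0.0136667.
While 2% of the post-interest balance exceeds $30.00, each month B ← (B·(1+r))·(1 − 0.02), i.e. B shrinks by the factor (1+r)·0.98 = 0.99339.
This holds for months 1–182. Entering month 183 the balance is $1,479.75; 2% of the post-interest balance is now below $30.00, so the flat $30.00 minimum applies from here.
From month 183 a fixed $30.00 at rate r clears $1,479.75 in 83 more payments. Total: 182 + 83 = 265 months.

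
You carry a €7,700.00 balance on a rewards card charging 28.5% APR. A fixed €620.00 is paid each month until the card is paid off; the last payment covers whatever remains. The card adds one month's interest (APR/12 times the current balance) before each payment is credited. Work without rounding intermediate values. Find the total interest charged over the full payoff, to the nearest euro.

Monthly rate r = 28.5%/12 = 2.375% = 0.02375.
Payoff takes n = ⌈−ln(1 − rB₀/P)/ln(1+r)⌉ = ⌈14.890⌉ = 15 payments; the last is €552.43.
Total paid = 14·€620.00 + €552.43 = €9,232.43.
Total interest = total paid − principal = €9,232.43 − €7,700.00 = €1,532.43.

€1,532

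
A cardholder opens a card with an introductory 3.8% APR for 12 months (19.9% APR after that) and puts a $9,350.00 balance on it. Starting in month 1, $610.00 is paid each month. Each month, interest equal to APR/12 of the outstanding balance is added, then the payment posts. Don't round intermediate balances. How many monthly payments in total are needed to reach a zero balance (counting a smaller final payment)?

Promo months 1–12 at r₀ = 3.8%/12 = 0.00316667; months 13+ at r₁ = 19.9%/12 = 0.0165833.
After month 12: iterate B ← B·(1+r₀) − $610.00 for 12 months → $2,262.71.
Then at r₁ with $610.00/mo: n₂ = −ln(1 − r₁·B/P)/ln(1+r₁) ≈ 3.86 → 4 more payments.

16 months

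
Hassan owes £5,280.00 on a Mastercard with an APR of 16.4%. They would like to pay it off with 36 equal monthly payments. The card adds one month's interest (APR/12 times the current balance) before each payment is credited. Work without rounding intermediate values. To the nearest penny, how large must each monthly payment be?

£186.67

Monthly rate r = 16.4%/12 = 1.36667% = 0.0136667.
Level-payment amortization: P = B₀·r / (1 − (1+r)^(−n)) = 5280.00·0.0136667 / (1 − 1.01367^(−36)).
Denominator 1 − (1+r)^(−36) = 0.386557241.
P = 72.16 / 0.386557241 ≈ 186.67.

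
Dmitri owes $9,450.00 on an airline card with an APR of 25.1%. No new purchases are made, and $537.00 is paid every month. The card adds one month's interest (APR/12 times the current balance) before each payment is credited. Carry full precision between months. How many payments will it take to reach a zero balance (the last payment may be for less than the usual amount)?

23 months

Monthly rate r = 25.1%/12 = 2.09167% = 0.0209167.
Recurrence: B ← B·(1+r) − $537.00.
Month 1: interest $197.66; balance after payment $9,110.66.
Month 2: interest $190.56; balance after payment $8,764.23.
Closed form: n = −ln(1 − rB₀/P)/ln(1+r) = −ln(0.63191)/ln(1.02092) ≈ 22.173, so the balance reaches zero during payment 23.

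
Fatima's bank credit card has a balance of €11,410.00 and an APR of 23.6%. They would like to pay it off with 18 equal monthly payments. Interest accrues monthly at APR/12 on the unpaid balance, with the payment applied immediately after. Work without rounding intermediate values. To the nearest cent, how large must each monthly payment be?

Monthly rate r = 23.6%/12 = 1.96667% = 0.0196667.
Level-payment amortization: P = B₀·r / (1 − (1+r)^(−n)) = 11410.00·0.0196667 / (1 − 1.01967^(−18)).
Denominator 1 − (1+r)^(−18) = 0.295709226.
P = 224.397 / 0.295709226 ≈ 758.84.

€758.84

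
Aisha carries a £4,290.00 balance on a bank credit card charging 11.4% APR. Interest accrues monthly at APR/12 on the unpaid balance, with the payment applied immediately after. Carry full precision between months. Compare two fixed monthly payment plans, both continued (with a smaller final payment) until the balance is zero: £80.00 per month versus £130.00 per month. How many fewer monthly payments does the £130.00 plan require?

36 fewer payments

Monthly rate r = 11.4%/12 = 0.95% = 0.0095.
At £80.00/mo: n = ⌈−ln(1 − rB₀/P)/ln(1+r)⌉ = 76 payments (last £26.02); total interest = total paid − £4,290.00 = £1,736.02.
At £130.00/mo: 40 payments (last £101.82); total interest £881.82.
Payments saved = 76 − 40 = 36.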